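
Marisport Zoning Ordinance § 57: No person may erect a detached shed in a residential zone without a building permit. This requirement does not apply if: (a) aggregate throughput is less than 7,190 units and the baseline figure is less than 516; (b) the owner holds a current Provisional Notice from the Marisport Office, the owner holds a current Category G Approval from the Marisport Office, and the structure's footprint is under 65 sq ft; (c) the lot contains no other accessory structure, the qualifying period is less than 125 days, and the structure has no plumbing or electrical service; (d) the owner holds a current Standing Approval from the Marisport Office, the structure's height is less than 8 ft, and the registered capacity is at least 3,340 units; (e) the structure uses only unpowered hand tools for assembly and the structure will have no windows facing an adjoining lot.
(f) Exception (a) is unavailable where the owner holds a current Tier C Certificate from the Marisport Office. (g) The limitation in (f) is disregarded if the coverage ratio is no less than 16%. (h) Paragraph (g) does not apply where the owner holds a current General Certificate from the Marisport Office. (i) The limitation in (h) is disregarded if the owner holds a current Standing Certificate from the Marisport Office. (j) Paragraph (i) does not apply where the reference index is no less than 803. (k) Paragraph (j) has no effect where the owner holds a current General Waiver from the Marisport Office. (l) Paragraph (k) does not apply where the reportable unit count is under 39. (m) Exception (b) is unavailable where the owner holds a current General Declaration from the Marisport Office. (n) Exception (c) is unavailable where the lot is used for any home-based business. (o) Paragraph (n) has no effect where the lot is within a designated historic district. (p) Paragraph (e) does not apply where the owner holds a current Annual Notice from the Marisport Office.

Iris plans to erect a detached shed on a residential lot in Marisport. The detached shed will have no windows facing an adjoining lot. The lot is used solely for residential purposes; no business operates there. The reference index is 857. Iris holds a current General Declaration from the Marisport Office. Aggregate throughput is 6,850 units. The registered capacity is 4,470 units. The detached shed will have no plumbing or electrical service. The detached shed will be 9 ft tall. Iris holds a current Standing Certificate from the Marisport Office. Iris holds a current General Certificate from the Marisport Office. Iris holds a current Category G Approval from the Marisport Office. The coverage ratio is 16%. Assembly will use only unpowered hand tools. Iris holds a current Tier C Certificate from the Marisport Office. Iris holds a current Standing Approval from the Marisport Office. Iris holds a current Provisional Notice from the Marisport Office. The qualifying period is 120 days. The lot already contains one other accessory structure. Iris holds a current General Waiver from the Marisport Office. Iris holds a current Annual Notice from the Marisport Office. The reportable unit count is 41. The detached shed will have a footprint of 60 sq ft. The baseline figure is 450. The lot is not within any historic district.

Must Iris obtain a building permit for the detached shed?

Exception (a): aggregate throughput is 6,850 units, less than the 7,190 units limit; the baseline figure is 450, less than the 516 limit — every condition holds. Applying paragraphs (f)–(l): (f) is engaged (a current Tier C Certificate is held), but is displaced by (g): (g) is triggered — the coverage ratio is 16%, meeting the 16% threshold. (h) would limit (g) — a current General Certificate is held — but (i) sets (h) aside: (i) operates against (h): a current Standing Certificate is held. (j) would limit (i) — the reference index is 857, meeting the 803 threshold — but (k) sets (j) aside: (k) operates against (j): a current General Waiver is held. (l) is not engaged (the reportable unit count is 41, not under 39), so (k) stands. Exception (a) stands.
Exception (b) is satisfied on its face — a current Provisional Notice is held; a current Category G Approval is held; the structure's footprint is 60 sq ft, under the 65 sq ft limit. However, paragraph (m) must be considered: (m) operates against (b): a current General Declaration is held. So (b) is unavailable.
Exception (c) fails — the lot already has another accessory structure.
Exception (d) requires that the structure's height is less than 8 ft; but the structure's height is 9 ft, not less than 8 ft, so (d) is unavailable.
Exception (e)'s conditions are all satisfied: assembly uses only hand tools; no windows face an adjoining lot. However, paragraph (p) must be considered: (p) applies — a current Annual Notice is held. (e) is therefore removed.

No — exception (a) applies; Iris does not need a building permit.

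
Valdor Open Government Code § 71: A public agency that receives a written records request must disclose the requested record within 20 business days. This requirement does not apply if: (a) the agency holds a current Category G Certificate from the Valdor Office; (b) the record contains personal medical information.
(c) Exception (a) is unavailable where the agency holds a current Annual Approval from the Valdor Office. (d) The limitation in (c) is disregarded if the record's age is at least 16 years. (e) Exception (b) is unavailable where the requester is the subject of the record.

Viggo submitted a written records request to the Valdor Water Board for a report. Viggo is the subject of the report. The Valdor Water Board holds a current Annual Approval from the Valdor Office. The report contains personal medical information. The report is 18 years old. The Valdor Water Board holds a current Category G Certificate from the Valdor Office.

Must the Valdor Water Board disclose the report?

All of (a)'s requirements are met (a current Category G Certificate is held). Applying paragraphs (c)–(d): (c) would limit (a) — a current Annual Approval is held — but (d) sets (c) aside: (d) applies — the record's age is 18 years, meeting the 16 years threshold. (a) remains available.
All of (b)'s requirements are met (the report contains personal medical information). But applying paragraph (e): (e) operates against (b): Viggo is the subject of the report. So (b) is unavailable.

No — exception (a) applies; the Valdor Water Board is not required to disclose the report.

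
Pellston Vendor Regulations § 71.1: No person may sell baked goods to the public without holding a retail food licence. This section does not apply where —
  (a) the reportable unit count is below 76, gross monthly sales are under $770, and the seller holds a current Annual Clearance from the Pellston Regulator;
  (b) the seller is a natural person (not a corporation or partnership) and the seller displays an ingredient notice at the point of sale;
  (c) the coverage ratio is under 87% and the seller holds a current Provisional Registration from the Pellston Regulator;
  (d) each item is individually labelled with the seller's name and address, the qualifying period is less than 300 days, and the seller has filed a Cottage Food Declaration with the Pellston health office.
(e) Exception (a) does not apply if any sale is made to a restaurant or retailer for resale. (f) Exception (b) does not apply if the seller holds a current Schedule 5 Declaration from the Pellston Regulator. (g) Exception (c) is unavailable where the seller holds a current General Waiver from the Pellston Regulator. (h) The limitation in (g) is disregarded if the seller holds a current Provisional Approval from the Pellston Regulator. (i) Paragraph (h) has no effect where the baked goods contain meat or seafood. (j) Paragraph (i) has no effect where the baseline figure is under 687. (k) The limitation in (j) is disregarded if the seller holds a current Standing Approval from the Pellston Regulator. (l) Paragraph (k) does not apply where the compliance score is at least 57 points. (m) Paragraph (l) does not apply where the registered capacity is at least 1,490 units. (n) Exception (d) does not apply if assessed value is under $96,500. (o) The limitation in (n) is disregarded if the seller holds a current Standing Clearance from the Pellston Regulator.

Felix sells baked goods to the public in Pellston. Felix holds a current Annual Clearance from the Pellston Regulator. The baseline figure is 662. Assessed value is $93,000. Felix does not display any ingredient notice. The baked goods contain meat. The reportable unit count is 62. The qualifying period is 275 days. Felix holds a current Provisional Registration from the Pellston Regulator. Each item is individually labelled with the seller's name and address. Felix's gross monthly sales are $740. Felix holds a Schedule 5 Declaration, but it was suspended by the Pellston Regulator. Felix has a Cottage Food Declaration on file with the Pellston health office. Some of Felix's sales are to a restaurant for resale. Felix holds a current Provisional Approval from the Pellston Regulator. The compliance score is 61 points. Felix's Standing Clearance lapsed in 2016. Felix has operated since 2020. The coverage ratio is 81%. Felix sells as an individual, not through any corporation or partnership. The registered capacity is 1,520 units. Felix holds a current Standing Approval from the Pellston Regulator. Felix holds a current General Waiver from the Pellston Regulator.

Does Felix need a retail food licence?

All of (a)'s requirements are met (the reportable unit count is 62, below the 76 limit; gross monthly sales are $740, under the $770 limit; a current Annual Clearance is held). Turning to paragraph (e): (e) operates against (a): some sales are to a restaurant for resale. Exception (a) does not apply.
Exception (b) does not apply: no ingredient notice is displayed.
Exception (c): the coverage ratio is 81%, under the 87% limit; a current Provisional Registration is held — every condition holds. However, paragraphs (g)–(m) must be considered: (g) applies — a current General Waiver is held. (h) is engaged (a current Provisional Approval is held), but is displaced by (i): (i) is triggered — the baked goods contain meat. (j) operates (the baseline figure is 662, under the 687 limit), but is overridden by (k): (k) operates against (j): a current Standing Approval is held. (l) would limit (k) — the compliance score is 61 points, meeting the 57 points threshold — but (m) sets (l) aside: (m) is engaged — the registered capacity is 1,520 units, meeting the 1,490 units threshold. (c) is therefore removed.
Exception (d) is satisfied on its face — items are individually labelled; the qualifying period is 275 days, less than the 300 days limit; a Cottage Food Declaration is on file. Turning to paragraphs (n)–(o): (n) operates against (d): assessed value is $93,000, under the $96,500 limit. (o), which would lift (n), is not engaged — the Standing Clearance is not current. Exception (d) does not apply.
Every exception is unavailable, so the rule governs.

Yes — Felix must hold a retail food licence.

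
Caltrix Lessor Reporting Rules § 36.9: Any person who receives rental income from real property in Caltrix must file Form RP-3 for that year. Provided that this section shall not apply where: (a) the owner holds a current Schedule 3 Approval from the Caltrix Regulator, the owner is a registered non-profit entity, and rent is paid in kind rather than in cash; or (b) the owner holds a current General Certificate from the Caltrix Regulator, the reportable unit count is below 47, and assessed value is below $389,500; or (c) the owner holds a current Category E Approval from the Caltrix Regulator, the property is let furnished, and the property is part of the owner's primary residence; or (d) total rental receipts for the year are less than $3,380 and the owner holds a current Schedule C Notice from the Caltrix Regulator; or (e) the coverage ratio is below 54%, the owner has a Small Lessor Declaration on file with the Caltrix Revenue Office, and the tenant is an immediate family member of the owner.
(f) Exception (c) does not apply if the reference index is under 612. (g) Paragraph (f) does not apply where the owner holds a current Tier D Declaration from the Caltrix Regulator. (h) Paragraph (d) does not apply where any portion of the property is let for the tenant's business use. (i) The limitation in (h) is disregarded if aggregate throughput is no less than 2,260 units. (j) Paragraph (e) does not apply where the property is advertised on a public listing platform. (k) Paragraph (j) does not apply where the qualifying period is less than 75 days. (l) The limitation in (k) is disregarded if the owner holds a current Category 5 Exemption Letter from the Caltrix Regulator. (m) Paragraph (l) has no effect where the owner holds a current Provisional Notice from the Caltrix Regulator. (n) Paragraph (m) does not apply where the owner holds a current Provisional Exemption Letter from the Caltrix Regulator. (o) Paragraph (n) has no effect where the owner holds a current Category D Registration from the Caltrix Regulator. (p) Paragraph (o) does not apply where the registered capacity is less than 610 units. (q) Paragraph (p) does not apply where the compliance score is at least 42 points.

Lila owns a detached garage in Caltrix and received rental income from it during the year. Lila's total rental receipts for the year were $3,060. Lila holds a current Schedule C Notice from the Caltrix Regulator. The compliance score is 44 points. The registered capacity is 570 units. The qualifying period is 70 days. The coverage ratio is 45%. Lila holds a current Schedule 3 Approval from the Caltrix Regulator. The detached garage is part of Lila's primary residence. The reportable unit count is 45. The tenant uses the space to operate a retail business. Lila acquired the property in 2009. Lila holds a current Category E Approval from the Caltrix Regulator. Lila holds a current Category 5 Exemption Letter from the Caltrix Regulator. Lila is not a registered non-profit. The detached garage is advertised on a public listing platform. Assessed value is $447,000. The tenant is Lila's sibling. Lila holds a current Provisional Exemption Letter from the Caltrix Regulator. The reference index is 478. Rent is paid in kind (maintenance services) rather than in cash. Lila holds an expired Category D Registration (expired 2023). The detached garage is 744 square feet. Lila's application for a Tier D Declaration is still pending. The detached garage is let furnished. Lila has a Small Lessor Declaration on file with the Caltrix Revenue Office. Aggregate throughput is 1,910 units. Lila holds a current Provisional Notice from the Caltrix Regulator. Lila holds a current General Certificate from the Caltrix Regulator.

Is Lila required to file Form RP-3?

Yes — Lila must file Form RP-3.

Exception (a) does not apply: Lila is not a registered non-profit.
Exception (b) requires that assessed value is below $389,500; but assessed value is $447,000, not below $389,500, so (b) is unavailable.
Exception (c) is satisfied on its face — a current Category E Approval is held; the property is let furnished; the detached garage is part of the primary residence. Turning to paragraphs (f)–(g): (f) is triggered — the reference index is 478, under the 612 limit. (g), which would lift (f), does not operate here — there is no Tier D Declaration in force. (c) is therefore removed.
Exception (d)'s conditions are all satisfied: total rental receipts for the year are $3,060, less than the $3,380 limit; a current Schedule C Notice is held. However, paragraphs (h)–(i) must be considered: (h) operates — the space is let for business use. (i), which would lift (h), is inapplicable — aggregate throughput is 1,910 units, short of 2,260 units. (d) is therefore removed.
Exception (e): the coverage ratio is 45%, below the 54% limit; a Small Lessor Declaration is on file; the tenant is an immediate family member — every condition holds. But applying paragraphs (j)–(q): (j) operates against (e): the property is publicly advertised. (k) would limit (j) — the qualifying period is 70 days, less than the 75 days limit — but (l) sets (k) aside: (l) applies — a current Category 5 Exemption Letter is held. (m) would limit (l) — a current Provisional Notice is held — but (n) sets (m) aside: (n) operates — a current Provisional Exemption Letter is held. (o) is inapplicable (there is no Category D Registration in force), so (n) stands. So (e) is unavailable.
No exception applies. The general rule governs.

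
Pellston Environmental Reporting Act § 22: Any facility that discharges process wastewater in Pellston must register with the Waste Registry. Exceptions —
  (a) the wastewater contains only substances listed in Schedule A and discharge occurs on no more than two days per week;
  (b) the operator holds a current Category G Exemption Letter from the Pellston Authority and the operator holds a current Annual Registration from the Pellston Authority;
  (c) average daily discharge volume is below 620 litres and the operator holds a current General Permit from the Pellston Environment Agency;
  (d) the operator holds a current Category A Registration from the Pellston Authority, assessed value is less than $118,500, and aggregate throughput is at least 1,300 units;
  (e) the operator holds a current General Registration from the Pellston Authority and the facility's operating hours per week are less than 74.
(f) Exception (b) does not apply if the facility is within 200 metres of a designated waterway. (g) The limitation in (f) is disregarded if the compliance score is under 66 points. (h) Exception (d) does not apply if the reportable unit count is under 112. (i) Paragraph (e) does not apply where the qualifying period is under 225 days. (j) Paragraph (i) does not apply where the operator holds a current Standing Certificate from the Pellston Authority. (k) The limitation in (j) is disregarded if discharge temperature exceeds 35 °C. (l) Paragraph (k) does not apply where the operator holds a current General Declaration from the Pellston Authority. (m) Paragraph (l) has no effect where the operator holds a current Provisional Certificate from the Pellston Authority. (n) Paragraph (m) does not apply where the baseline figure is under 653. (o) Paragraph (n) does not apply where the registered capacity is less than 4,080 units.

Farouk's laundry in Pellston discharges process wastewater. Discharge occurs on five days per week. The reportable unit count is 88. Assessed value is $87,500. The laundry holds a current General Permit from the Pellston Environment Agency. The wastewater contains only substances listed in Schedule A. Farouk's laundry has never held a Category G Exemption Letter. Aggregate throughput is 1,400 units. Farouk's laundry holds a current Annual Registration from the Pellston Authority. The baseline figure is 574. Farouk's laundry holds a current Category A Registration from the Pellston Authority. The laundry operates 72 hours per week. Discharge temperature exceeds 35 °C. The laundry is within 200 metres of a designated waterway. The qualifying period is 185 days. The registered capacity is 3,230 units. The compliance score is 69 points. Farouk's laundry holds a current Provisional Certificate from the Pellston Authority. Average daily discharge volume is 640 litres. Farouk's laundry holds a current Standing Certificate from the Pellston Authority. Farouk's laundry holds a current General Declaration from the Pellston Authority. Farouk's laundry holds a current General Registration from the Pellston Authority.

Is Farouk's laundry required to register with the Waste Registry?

Exception (a) does not apply: discharge occurs on five days per week.
Exception (b) does not apply: the Category G Exemption Letter is not current.
Exception (c) fails — average daily discharge volume is 640 litres, not below 620 litres.
Exception (d)'s conditions are all satisfied: a current Category A Registration is held; assessed value is $87,500, less than the $118,500 limit; aggregate throughput is 1,400 units, meeting the 1,300 units threshold. Turning to paragraph (h): (h) operates against (d): the reportable unit count is 88, under the 112 limit. So (d) is unavailable.
All of (e)'s requirements are met (a current General Registration is held; the facility's operating hours per week are 72, less than the 74 limit). But: (i) applies — the qualifying period is 185 days, under the 225 days limit. (j) would limit (i) — a current Standing Certificate is held — but (k) sets (j) aside: (k) applies — discharge temperature exceeds 35 °C. (l) would limit (k) — a current General Declaration is held — but (m) sets (l) aside: (m) is triggered — a current Provisional Certificate is held. (n) is triggered (the baseline figure is 574, under the 653 limit), but yields to (o): (o) operates — the registered capacity is 3,230 units, less than the 4,080 units limit. So (e) is unavailable.
Every exception is unavailable, so the rule governs.

Yes — Farouk's laundry must register with the Waste Registry.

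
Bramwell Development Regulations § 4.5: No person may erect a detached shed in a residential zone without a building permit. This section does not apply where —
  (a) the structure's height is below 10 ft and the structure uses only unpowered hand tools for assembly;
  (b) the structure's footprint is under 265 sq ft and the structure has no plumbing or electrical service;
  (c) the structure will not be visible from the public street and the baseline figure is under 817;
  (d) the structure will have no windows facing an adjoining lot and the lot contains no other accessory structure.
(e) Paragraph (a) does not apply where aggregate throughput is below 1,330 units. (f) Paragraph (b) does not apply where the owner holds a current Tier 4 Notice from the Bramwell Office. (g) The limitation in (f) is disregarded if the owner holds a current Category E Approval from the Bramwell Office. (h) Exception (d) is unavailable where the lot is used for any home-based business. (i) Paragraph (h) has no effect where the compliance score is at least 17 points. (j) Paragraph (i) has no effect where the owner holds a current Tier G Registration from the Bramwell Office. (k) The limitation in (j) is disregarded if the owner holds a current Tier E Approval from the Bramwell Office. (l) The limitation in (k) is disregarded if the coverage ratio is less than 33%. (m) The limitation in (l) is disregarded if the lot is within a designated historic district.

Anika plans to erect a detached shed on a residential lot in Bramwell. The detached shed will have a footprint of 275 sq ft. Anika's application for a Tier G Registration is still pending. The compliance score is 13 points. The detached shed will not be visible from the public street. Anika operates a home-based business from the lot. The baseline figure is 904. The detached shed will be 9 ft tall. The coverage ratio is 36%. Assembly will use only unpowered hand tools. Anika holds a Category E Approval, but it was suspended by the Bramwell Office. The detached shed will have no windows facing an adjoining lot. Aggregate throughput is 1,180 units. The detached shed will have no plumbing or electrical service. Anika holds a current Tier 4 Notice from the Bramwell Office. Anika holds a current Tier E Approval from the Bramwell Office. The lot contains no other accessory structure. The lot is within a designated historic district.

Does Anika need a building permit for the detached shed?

Exception (a)'s conditions are all satisfied: the structure's height is 9 ft, below the 10 ft limit; assembly uses only hand tools. But: (e) applies — aggregate throughput is 1,180 units, below the 1,330 units limit. Exception (a) does not apply.
Exception (b) fails — the structure's footprint is 275 sq ft, not under 265 sq ft.
Exception (c) requires that the baseline figure is under 817; but the baseline figure is 904, not under 817, so (c) is unavailable.
Exception (d) is satisfied on its face — no windows face an adjoining lot; the lot has no other accessory structure. But: (h) is engaged — a home-based business operates on the lot. (i), which would lift (h), does not operate here — the compliance score is 13 points, short of 17 points. (d) is therefore removed.
No exception is made out. Anika falls within the general rule.

Yes — Anika must obtain a building permit.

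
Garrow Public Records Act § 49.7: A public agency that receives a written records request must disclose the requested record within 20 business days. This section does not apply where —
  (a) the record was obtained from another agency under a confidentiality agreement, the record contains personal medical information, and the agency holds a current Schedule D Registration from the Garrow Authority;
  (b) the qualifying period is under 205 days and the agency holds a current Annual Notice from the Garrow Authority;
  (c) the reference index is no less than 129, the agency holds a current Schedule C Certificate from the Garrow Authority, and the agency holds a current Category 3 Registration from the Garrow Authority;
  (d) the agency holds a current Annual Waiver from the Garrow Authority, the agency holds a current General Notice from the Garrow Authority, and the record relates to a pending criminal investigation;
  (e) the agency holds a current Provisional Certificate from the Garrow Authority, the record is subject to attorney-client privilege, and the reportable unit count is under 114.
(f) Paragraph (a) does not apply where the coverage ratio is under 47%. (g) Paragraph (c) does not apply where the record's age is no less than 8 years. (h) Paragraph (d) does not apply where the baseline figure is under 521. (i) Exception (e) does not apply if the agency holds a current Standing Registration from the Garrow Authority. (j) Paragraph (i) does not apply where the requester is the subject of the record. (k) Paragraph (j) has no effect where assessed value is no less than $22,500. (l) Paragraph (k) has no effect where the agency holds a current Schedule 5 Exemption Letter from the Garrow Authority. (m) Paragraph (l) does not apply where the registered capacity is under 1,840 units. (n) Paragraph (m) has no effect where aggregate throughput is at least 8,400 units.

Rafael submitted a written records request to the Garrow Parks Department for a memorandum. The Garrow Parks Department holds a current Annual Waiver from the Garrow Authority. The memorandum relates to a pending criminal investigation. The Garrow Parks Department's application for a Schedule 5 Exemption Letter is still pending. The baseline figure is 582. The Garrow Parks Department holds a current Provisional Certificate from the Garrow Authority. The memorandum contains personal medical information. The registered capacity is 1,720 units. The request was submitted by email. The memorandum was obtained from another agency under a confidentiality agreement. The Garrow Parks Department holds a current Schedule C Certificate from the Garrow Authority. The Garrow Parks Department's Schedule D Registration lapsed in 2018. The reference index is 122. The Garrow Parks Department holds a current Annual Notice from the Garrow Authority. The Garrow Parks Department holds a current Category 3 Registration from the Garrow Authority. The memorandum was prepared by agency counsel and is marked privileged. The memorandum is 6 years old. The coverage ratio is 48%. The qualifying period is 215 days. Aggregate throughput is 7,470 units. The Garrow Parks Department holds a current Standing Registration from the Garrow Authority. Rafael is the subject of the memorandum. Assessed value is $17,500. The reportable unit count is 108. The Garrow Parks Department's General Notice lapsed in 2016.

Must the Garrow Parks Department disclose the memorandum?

No — exception (e) applies; the Garrow Parks Department is not required to disclose the memorandum.

Exception (a) fails — no current Schedule D Registration is held.
Exception (b) does not apply: the qualifying period is 215 days, not under 205 days.
Exception (c) requires that the reference index is no less than 129; but the reference index is 122, short of 129, so (c) is unavailable.
Exception (d) requires that the agency holds a current General Notice from the Garrow Authority; but no current General Notice is held, so (d) is unavailable.
Exception (e): a current Provisional Certificate is held; the memorandum is privileged; the reportable unit count is 108, under the 114 limit — every condition holds. Under paragraphs (i)–(n): (i) is engaged (a current Standing Registration is held), but is set aside by (j): (j) operates against (i): Rafael is the subject of the memorandum. (k), which would lift (j), is inapplicable — assessed value is $17,500, short of $22,500. Exception (e) stands.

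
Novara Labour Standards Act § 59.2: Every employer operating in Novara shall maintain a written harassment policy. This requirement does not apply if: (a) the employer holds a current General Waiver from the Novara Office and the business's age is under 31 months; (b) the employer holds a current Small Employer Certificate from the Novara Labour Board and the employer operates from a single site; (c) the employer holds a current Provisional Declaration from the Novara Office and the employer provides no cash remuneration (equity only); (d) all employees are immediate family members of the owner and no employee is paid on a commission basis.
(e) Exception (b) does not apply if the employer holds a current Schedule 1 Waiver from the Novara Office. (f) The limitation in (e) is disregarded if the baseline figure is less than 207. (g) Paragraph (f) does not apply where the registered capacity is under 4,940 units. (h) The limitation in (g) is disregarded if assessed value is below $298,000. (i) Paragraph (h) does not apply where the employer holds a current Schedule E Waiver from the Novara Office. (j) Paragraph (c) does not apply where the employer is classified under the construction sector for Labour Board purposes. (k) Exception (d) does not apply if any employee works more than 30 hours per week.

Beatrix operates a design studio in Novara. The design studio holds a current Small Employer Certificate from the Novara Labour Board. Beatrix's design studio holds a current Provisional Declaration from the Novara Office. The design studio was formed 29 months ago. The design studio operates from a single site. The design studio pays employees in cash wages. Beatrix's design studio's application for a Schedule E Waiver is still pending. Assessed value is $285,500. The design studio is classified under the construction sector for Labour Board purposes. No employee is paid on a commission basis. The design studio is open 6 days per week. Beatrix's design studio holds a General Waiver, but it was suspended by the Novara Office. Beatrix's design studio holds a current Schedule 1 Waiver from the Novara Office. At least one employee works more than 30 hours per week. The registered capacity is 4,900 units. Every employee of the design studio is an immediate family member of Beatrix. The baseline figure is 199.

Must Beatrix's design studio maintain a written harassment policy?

No — exception (b) applies; Beatrix's design studio is not required to maintain a written harassment policy.

Exception (a) does not apply: the General Waiver is not current.
Exception (b) is satisfied on its face — a current Small Employer Certificate is held; the employer operates from a single site. Applying paragraphs (e)–(i): (e) is engaged (a current Schedule 1 Waiver is held), but yields to (f): (f) operates against (e): the baseline figure is 199, less than the 207 limit. (g) would limit (f) — the registered capacity is 4,900 units, under the 4,940 units limit — but (h) sets (g) aside: (h) operates against (g): assessed value is $285,500, below the $298,000 limit. (i) is not triggered (the Schedule E Waiver is not current), so (h) stands. (b) remains available.
Exception (c) does not apply: employees are paid cash wages.
Exception (d): every employee is an immediate family member; no employee is paid on commission — every condition holds. Turning to paragraph (k): (k) is triggered — at least one employee exceeds 30 hours/week. (d) is therefore removed.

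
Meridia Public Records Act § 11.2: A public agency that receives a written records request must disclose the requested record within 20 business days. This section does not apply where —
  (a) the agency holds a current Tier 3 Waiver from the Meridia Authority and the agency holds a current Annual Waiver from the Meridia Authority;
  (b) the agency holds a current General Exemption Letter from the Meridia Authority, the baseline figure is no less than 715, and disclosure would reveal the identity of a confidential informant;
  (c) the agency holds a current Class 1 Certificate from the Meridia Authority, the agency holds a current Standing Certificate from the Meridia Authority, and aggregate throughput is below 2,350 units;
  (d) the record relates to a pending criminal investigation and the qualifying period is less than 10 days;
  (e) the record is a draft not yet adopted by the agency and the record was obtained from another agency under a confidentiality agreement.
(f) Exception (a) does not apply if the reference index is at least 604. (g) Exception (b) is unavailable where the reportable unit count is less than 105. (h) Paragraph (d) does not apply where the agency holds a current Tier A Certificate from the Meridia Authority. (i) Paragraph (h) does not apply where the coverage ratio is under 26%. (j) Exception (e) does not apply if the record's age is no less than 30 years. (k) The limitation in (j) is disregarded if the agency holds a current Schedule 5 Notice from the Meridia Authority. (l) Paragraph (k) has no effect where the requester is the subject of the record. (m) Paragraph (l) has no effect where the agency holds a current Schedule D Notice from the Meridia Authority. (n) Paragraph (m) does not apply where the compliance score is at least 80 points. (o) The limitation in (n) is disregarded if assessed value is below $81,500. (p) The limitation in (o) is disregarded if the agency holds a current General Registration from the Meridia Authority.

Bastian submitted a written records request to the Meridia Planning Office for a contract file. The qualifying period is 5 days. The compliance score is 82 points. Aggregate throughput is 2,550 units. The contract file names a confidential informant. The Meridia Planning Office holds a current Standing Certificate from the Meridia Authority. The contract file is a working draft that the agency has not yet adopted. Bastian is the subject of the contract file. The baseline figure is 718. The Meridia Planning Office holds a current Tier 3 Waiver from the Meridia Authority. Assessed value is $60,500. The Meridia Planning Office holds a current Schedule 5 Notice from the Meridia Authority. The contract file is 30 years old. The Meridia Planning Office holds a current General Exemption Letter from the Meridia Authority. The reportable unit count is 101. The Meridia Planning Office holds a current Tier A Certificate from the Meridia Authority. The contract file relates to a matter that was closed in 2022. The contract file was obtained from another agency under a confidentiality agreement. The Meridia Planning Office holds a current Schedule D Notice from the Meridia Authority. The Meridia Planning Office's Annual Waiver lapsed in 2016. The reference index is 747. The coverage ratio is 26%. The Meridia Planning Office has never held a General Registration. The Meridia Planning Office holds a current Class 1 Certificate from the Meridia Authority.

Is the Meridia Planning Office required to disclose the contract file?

Exception (a) requires that the agency holds a current Annual Waiver from the Meridia Authority; but the Annual Waiver is not current, so (a) is unavailable.
All of (b)'s requirements are met (a current General Exemption Letter is held; the baseline figure is 718, meeting the 715 threshold; the contract file names a confidential informant). But: (g) operates against (b): the reportable unit count is 101, less than the 105 limit. (b) is therefore removed.
Exception (c) does not apply: aggregate throughput is 2,550 units, not below 2,350 units.
Exception (d) requires that the record relates to a pending criminal investigation; but the contract file relates to a closed matter, so (d) is unavailable.
All of (e)'s requirements are met (the contract file is an unadopted draft; the contract file was obtained under a confidentiality agreement). Under paragraphs (j)–(p): (j) is triggered (the record's age is 30 years, meeting the 30 years threshold), but is set aside by (k): (k) operates against (j): a current Schedule 5 Notice is held. (l) would limit (k) — Bastian is the subject of the contract file — but (m) sets (l) aside: (m) operates against (l): a current Schedule D Notice is held. (n) is triggered (the compliance score is 82 points, meeting the 80 points threshold), but is set aside by (o): (o) applies — assessed value is $60,500, below the $81,500 limit. (p), which would lift (o), does not operate here — the General Registration is not current. So (e) applies.

No — exception (e) applies; the Meridia Planning Office is not required to disclose the contract file.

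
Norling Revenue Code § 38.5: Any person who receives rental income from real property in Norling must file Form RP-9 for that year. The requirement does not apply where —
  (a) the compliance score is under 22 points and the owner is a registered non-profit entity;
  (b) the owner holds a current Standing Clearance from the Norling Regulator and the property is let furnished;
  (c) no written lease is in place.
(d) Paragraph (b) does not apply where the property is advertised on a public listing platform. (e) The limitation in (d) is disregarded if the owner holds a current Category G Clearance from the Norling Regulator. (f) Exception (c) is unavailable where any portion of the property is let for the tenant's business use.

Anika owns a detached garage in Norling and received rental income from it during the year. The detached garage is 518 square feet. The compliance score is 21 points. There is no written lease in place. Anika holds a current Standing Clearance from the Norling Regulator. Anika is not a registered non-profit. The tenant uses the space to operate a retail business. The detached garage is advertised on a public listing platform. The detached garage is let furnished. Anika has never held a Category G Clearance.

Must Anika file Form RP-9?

Exception (a) fails — Anika is not a registered non-profit.
All of (b)'s requirements are met (a current Standing Clearance is held; the property is let furnished). Turning to paragraphs (d)–(e): (d) is engaged — the property is publicly advertised. (e), which would lift (d), is not triggered — there is no Category G Clearance in force. Exception (b) does not apply.
Exception (c) is satisfied on its face — there is no written lease. But applying paragraph (f): (f) is triggered — the space is let for business use. So (c) is unavailable.
None of the exceptions is available; § 38.5 applies in full.

Yes — Anika must file Form RP-9.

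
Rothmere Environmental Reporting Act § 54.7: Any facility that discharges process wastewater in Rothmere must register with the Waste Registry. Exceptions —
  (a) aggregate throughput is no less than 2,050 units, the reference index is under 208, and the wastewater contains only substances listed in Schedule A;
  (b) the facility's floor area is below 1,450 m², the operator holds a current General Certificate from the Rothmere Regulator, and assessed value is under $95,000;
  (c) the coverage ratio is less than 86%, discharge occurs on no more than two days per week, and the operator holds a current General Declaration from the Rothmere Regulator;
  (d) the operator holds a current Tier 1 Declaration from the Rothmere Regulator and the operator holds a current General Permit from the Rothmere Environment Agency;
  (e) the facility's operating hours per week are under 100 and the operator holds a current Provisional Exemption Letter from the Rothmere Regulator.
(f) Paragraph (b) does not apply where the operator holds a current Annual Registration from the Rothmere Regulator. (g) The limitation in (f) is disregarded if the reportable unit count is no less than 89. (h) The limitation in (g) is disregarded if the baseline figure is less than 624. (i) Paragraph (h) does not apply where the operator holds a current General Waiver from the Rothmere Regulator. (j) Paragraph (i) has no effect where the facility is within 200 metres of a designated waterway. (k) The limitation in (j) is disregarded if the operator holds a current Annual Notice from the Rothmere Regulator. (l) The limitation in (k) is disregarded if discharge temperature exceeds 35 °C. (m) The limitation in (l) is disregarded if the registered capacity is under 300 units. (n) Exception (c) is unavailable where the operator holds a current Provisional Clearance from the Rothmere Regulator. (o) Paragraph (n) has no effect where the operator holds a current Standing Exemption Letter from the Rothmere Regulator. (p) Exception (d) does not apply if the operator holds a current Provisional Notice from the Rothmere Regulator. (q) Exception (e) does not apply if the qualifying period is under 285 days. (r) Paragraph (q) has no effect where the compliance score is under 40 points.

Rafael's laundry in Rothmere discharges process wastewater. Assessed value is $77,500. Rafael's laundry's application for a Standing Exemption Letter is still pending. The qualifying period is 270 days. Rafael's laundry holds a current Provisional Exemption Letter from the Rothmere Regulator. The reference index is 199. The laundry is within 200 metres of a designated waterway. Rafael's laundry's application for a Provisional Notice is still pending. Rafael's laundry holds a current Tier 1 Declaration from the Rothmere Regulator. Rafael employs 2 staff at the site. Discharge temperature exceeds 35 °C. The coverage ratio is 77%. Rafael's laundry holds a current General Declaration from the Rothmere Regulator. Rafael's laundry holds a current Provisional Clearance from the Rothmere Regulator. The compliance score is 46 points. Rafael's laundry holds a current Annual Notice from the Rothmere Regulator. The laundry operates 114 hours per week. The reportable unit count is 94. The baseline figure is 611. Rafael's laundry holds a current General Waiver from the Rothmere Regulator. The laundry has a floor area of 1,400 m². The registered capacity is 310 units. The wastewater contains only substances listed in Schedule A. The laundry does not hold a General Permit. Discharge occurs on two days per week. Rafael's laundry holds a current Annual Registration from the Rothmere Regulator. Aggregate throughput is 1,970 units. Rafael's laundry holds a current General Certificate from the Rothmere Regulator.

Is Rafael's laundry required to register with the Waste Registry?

Yes — Rafael's laundry must register with the Waste Registry.

Exception (a) does not apply: aggregate throughput is 1,970 units, short of 2,050 units.
Exception (b) is satisfied on its face — the facility's floor area is 1,400 m², below the 1,450 m² limit; a current General Certificate is held; assessed value is $77,500, under the $95,000 limit. But: (f) operates against (b): a current Annual Registration is held. (g) would limit (f) — the reportable unit count is 94, meeting the 89 threshold — but (h) sets (g) aside: (h) operates against (g): the baseline figure is 611, less than the 624 limit. (i) operates (a current General Waiver is held), but yields to (j): (j) operates — the laundry is within 200 m of a designated waterway. (k) would limit (j) — a current Annual Notice is held — but (l) sets (k) aside: (l) operates — discharge temperature exceeds 35 °C. (m) is inapplicable (the registered capacity is 310 units, not under 300 units), so (l) stands. Exception (b) does not apply.
Exception (c)'s conditions are all satisfied: the coverage ratio is 77%, less than the 86% limit; discharge occurs on no more than two days per week; a current General Declaration is held. But: (n) operates against (c): a current Provisional Clearance is held. (o), which would lift (n), is not engaged — there is no Standing Exemption Letter in force. So (c) is unavailable.
Exception (d) requires that the operator holds a current General Permit from the Rothmere Environment Agency; but no General Permit is held, so (d) is unavailable.
Exception (e) requires that the facility's operating hours per week are under 100; but the facility's operating hours per week are 114, not under 100, so (e) is unavailable.
None of the exceptions is available; § 54.7 applies in full.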